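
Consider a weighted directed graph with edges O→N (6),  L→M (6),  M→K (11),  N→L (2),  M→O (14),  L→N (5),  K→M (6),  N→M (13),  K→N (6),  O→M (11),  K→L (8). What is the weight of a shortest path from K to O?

20

Paths from K to O:
K -> L -> N -> M -> O: 8 + 5 + 13 + 14 = 40
K -> N -> L -> M -> O: 6 + 2 + 6 + 14 = 28
K -> M -> O: 6 + 14 = 20
K -> N -> M -> O: 6 + 13 + 14 = 33
K -> L -> M -> O: 8 + 6 + 14 = 28
Shortest: 20.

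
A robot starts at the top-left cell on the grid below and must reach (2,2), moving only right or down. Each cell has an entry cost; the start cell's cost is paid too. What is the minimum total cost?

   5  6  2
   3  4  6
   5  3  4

Path [0,0] → [1,0] → [1,1] → [2,1] → [2,2]: 5 + 3 + 4 + 3 + 4 = 19.

19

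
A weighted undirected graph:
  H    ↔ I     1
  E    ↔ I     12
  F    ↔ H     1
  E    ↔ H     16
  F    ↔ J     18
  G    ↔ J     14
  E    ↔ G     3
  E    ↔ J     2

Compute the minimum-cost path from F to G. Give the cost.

Some routes from F to G:
F-H-E-G: 1 + 16 + 3 = 20
F-J-E-G: 18 + 2 + 3 = 23
F-H-I-E-G: 1 + 1 + 12 + 3 = 17
Best route has total 17.

17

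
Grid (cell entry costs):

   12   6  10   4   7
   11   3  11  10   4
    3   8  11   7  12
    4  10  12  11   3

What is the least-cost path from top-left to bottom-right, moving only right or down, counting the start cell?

Path (0,0) → (0,1) → (0,2) → (0,3) → (0,4) → (1,4) → (2,4) → (3,4): 12 + 6 + 10 + 4 + 7 + 4 + 12 + 3 = 58.

58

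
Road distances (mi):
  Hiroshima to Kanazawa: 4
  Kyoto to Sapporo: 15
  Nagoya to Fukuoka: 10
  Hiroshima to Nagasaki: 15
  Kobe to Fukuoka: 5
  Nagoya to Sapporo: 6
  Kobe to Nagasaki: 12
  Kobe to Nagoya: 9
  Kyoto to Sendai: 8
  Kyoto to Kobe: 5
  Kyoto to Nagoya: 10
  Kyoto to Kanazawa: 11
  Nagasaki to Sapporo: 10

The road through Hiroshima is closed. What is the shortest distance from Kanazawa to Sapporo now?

Comparing a few candidate routes:
Kanazawa→Kyoto→Kobe→Fukuoka→Nagoya→Sapporo: 11 + 5 + 5 + 10 + 6 = 37
Kanazawa→Kyoto→Sapporo: 11 + 15 = 26
Kanazawa→Kyoto→Nagoya→Sapporo: 11 + 10 + 6 = 27
Kanazawa→Kyoto→Nagoya→Kobe→Nagasaki→Sapporo: 11 + 10 + 9 + 12 + 10 = 52
Kanazawa→Kyoto→Kobe→Nagasaki→Sapporo: 11 + 5 + 12 + 10 = 38
Kanazawa→Kyoto→Kobe→Nagoya→Sapporo: 11 + 5 + 9 + 6 = 31
Shortest: 26 mi.

26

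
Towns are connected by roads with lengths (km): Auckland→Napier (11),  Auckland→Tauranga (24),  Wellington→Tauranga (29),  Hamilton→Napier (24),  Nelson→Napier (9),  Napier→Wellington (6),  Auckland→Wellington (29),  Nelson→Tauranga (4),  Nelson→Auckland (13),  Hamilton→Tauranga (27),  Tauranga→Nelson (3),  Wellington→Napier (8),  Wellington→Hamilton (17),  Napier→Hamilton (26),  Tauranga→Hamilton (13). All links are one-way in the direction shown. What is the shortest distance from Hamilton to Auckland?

43

Candidate routes:
Hamilton→Tauranga→Nelson→Auckland: 27 + 3 + 13 = 43
Hamilton→Napier→Wellington→Tauranga→Nelson→Auckland: 24 + 6 + 29 + 3 + 13 = 75
The minimum is 43 km.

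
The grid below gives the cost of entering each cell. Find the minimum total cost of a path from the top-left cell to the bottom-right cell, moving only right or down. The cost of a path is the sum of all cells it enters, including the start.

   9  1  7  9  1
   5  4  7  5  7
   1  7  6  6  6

Best path: r0c0 r0c1 r1c1 r1c2 r1c3 r2c3 r2c4
Cost: 9 + 1 + 4 + 7 + 5 + 6 + 6 = 38

38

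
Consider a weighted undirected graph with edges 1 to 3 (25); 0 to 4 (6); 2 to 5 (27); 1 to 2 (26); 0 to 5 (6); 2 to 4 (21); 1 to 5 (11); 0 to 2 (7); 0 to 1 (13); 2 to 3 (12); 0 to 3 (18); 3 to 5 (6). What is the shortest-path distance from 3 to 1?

17

Comparing a few candidate routes:
3 → 5 → 0 → 1: 6 + 6 + 13 = 25
3 → 5 → 1: 6 + 11 = 17
3 → 1: 25
3 → 2 → 0 → 1: 12 + 7 + 13 = 32
3 → 0 → 1: 18 + 13 = 31
Best route has total 17.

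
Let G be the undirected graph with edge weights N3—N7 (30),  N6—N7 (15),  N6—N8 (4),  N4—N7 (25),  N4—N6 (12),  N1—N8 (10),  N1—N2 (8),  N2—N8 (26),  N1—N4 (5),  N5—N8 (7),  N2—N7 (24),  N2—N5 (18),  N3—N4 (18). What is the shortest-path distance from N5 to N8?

Checking several routes:
N5-N2-N1-N4-N6-N8: 18 + 8 + 5 + 12 + 4 = 47
N5-N2-N8: 18 + 26 = 44
N5-N2-N1-N8: 18 + 8 + 10 = 36
N5-N2-N7-N6-N8: 18 + 24 + 15 + 4 = 61
N5-N8: 7
Shortest: 7.

7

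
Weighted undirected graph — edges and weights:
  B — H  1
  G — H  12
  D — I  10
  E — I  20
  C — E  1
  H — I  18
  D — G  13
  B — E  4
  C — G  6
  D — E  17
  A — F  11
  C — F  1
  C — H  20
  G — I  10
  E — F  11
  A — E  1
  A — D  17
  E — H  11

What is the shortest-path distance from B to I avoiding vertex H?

21

Some routes from B to I avoiding H:
B - E - F - C - G - I: 4 + 11 + 1 + 6 + 10 = 32
B - E - C - G - I: 4 + 1 + 6 + 10 = 21
B - E - A - D - I: 4 + 1 + 17 + 10 = 32
B - E - D - I: 4 + 17 + 10 = 31
B - E - I: 4 + 20 = 24
Best route has total 21.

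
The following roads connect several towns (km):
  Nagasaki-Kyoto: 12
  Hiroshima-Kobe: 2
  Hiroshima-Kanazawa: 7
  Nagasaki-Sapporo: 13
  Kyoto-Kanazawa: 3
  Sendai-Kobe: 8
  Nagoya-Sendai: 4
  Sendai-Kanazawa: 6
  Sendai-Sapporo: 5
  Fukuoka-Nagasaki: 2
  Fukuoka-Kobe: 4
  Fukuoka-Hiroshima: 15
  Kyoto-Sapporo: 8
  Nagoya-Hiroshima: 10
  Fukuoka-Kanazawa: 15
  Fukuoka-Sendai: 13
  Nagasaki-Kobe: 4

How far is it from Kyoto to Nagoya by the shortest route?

A few of the Kyoto→Nagoya routes:
Kyoto-Kanazawa-Sendai-Nagoya: 3 + 6 + 4 = 13
Kyoto-Sapporo-Sendai-Nagoya: 8 + 5 + 4 = 17
Kyoto-Kanazawa-Hiroshima-Nagoya: 3 + 7 + 10 = 20
Shortest: 13 km.

13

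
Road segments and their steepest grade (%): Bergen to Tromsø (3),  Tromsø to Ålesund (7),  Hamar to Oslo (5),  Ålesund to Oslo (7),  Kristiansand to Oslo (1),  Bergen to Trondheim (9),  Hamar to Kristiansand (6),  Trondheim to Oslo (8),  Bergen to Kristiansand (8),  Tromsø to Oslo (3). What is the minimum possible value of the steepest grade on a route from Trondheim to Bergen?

Routes from Trondheim to Bergen:
Trondheim - Oslo - Tromsø - Bergen: max(8, 3, 3) = 8
Trondheim - Oslo - Ålesund - Tromsø - Bergen: max(8, 7, 7, 3) = 8
Trondheim - Oslo - Kristiansand - Bergen: max(8, 1, 8) = 8
Trondheim - Bergen: max(9) = 9
Trondheim - Oslo - Hamar - Kristiansand - Bergen: max(8, 5, 6, 8) = 8
Smallest bottleneck: 8%.

8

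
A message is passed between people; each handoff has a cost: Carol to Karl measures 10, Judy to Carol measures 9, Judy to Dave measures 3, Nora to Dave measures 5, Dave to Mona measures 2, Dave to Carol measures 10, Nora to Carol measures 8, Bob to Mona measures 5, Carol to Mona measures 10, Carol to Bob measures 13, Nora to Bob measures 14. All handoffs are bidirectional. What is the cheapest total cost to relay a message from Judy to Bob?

A few of the Judy→Bob routes:
Judy -> Dave -> Mona -> Bob: 3 + 2 + 5 = 10
Judy -> Dave -> Carol -> Bob: 3 + 10 + 13 = 26
Judy -> Carol -> Dave -> Mona -> Bob: 9 + 10 + 2 + 5 = 26
Judy -> Carol -> Bob: 9 + 13 = 22
Judy -> Carol -> Mona -> Bob: 9 + 10 + 5 = 24
Judy -> Dave -> Nora -> Bob: 3 + 5 + 14 = 22
Best route has total 10.

10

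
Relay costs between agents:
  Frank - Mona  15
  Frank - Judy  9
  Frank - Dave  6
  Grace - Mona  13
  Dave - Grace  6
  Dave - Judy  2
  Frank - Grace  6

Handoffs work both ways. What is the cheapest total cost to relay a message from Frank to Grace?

6

Routes from Frank to Grace:
Frank→Mona→Grace: 15 + 13 = 28
Frank→Judy→Dave→Grace: 9 + 2 + 6 = 17
Frank→Grace: 6
Frank→Dave→Grace: 6 + 6 = 12
The minimum is 6.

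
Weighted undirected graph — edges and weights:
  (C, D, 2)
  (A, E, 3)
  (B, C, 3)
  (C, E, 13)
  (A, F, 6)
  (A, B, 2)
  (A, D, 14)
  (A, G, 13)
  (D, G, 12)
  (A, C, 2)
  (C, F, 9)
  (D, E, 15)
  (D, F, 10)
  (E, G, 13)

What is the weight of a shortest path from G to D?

12

Some routes from G to D:
G -> D: 12
G -> A -> B -> C -> D: 13 + 2 + 3 + 2 = 20
G -> A -> C -> D: 13 + 2 + 2 = 17
G -> E -> A -> C -> D: 13 + 3 + 2 + 2 = 20
The minimum is 12.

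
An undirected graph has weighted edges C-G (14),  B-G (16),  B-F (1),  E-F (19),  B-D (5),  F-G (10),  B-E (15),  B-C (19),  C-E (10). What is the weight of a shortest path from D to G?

16

A few of the D→G routes:
D - B - G: 5 + 16 = 21
D - B - C - G: 5 + 19 + 14 = 38
D - B - F - G: 5 + 1 + 10 = 16
D - B - F - E - C - G: 5 + 1 + 19 + 10 + 14 = 49
D - B - E - C - G: 5 + 15 + 10 + 14 = 44
The minimum is 16.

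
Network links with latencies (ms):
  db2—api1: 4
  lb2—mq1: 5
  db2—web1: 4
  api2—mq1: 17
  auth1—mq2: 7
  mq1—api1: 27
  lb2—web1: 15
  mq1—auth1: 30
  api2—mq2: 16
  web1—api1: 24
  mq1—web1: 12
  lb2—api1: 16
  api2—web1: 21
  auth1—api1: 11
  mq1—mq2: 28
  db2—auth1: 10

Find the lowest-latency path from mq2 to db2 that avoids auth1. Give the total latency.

Comparing a few candidate routes:
mq2 - api2 - web1 - db2: 16 + 21 + 4 = 41
mq2 - api2 - mq1 - web1 - db2: 16 + 17 + 12 + 4 = 49
mq2 - mq1 - web1 - db2: 28 + 12 + 4 = 44
Shortest: 41 ms.

41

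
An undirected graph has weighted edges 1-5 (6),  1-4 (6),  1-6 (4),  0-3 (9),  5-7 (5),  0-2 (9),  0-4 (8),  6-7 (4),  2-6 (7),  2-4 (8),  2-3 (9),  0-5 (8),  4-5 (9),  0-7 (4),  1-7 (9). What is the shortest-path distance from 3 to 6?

16

A few of the 3→6 routes:
3 - 0 - 7 - 1 - 6: 9 + 4 + 9 + 4 = 26
3 - 0 - 2 - 6: 9 + 9 + 7 = 25
3 - 2 - 6: 9 + 7 = 16
3 - 0 - 7 - 6: 9 + 4 + 4 = 17
The minimum is 16.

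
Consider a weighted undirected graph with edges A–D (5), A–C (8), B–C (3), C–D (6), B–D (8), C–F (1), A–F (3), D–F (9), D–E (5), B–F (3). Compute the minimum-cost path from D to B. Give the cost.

Some routes from D to B:
D -> A -> F -> C -> B: 5 + 3 + 1 + 3 = 12
D -> A -> F -> B: 5 + 3 + 3 = 11
D -> C -> B: 6 + 3 = 9
D -> C -> F -> B: 6 + 1 + 3 = 10
D -> B: 8
The minimum is 8.

8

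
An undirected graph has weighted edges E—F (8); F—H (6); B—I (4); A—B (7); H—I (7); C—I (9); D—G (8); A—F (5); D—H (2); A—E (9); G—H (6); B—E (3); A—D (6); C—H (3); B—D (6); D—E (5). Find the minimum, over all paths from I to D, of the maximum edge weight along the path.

5

Some routes from I to D:
I-H-F-A-B-E-D: max(7, 6, 5, 7, 3, 5) = 7
I-B-D: max(4, 6) = 6
I-H-D: max(7, 2) = 7
I-H-F-A-D: max(7, 6, 5, 6) = 7
I-B-E-D: max(4, 3, 5) = 5
The minimum achievable maximum is 5.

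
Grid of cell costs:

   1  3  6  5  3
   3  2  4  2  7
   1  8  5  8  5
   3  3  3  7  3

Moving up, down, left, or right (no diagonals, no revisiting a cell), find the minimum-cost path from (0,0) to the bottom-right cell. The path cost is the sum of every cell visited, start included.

Path (0,0) (1,0) (2,0) (3,0) (3,1) (3,2) (3,3) (3,4): 1 + 3 + 1 + 3 + 3 + 3 + 7 + 3 = 24.

24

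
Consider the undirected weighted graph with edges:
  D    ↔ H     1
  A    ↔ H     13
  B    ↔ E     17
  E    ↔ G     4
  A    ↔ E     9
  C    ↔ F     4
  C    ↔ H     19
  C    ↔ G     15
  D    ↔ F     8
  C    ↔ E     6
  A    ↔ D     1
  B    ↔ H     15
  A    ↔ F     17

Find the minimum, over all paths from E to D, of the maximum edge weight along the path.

8

Some routes from E to D:
E-G-C-F-D: max(4, 15, 4, 8) = 15
E-B-H-A-D: max(17, 15, 13, 1) = 17
E-A-D: max(9, 1) = 9
E-A-H-D: max(9, 13, 1) = 13
E-A-F-D: max(9, 17, 8) = 17
E-C-F-D: max(6, 4, 8) = 8
The minimum achievable maximum is 8.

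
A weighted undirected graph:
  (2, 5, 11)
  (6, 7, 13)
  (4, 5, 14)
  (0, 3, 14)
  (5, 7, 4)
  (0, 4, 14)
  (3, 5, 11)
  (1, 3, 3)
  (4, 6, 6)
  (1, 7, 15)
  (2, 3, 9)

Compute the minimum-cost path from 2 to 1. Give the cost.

12

Checking several routes:
2→3→5→7→1: 9 + 11 + 4 + 15 = 39
2→5→3→1: 11 + 11 + 3 = 25
2→5→7→1: 11 + 4 + 15 = 30
2→3→1: 9 + 3 = 12
Shortest: 12.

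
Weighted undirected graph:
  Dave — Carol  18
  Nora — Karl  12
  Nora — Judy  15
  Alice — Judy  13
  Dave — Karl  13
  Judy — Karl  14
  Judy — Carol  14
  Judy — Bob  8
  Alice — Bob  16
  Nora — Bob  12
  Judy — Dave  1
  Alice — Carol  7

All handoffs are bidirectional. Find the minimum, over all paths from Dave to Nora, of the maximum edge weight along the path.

12

Checking several routes:
Dave -> Karl -> Judy -> Bob -> Nora: max(13, 14, 8, 12) = 14
Dave -> Judy -> Bob -> Nora: max(1, 8, 12) = 12
Dave -> Judy -> Karl -> Nora: max(1, 14, 12) = 14
Dave -> Karl -> Nora: max(13, 12) = 13
Best route has worst link 12.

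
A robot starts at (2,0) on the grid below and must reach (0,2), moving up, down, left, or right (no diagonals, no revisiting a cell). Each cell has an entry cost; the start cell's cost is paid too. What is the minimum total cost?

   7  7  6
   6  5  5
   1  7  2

Path [2,0] → [2,1] → [2,2] → [1,2] → [0,2]: 1 + 7 + 2 + 5 + 6 = 21.

21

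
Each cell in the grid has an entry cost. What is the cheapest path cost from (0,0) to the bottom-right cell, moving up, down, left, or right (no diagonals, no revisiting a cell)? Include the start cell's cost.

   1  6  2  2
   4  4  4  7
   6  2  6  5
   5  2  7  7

Cheapest: (0,0) → (1,0) → (1,1) → (2,1) → (3,1) → (3,2) → (3,3)
  1 + 4 + 4 + 2 + 2 + 7 + 7 = 27

27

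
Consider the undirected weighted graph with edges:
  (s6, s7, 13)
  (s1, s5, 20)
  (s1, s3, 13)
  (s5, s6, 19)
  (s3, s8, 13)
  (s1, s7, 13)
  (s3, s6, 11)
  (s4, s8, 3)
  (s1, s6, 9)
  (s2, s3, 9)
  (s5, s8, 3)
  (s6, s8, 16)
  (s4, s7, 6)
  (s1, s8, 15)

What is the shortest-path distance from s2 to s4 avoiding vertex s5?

Comparing a few candidate routes:
s2 - s3 - s8 - s4: 9 + 13 + 3 = 25
s2 - s3 - s6 - s8 - s4: 9 + 11 + 16 + 3 = 39
s2 - s3 - s6 - s7 - s4: 9 + 11 + 13 + 6 = 39
Best route has total 25.

25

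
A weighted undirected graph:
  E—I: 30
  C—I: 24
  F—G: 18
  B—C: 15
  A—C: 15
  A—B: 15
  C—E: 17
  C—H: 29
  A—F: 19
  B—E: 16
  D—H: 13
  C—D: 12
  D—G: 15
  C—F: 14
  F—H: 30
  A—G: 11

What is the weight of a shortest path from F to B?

29

A few of the F→B routes:
F-G-A-B: 18 + 11 + 15 = 44
F-A-B: 19 + 15 = 34
F-C-B: 14 + 15 = 29
Best route has total 29.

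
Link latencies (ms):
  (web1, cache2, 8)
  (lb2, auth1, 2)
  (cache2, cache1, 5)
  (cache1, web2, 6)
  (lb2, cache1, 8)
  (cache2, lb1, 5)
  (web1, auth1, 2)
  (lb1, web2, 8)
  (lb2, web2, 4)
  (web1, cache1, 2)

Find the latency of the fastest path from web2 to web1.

8

Some routes from web2 to web1:
web2→lb2→auth1→web1: 4 + 2 + 2 = 8
web2→lb2→cache1→web1: 4 + 8 + 2 = 14
web2→cache1→web1: 6 + 2 = 8
The minimum is 8 ms.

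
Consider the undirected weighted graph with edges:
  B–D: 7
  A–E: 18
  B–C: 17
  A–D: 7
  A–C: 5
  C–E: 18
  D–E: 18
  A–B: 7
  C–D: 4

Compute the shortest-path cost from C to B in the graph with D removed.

Routes from C to B avoiding D:
C - E - A - B: 18 + 18 + 7 = 43
C - B: 17
C - A - B: 5 + 7 = 12
Shortest: 12.

12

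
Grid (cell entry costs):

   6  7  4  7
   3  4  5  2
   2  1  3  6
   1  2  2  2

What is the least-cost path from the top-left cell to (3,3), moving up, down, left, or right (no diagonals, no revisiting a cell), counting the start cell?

Take (0,0)→(1,0)→(2,0)→(2,1)→(3,1)→(3,2)→(3,3) for a total of 6 + 3 + 2 + 1 + 2 + 2 + 2 = 18.

18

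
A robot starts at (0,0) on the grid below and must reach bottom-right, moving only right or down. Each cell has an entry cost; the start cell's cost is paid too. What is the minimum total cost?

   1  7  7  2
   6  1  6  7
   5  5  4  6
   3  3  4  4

Path [0,0] → [1,0] → [1,1] → [2,1] → [3,1] → [3,2] → [3,3]: 1 + 6 + 1 + 5 + 3 + 4 + 4 = 24.
For comparison, the top-then-right route costs 34.

24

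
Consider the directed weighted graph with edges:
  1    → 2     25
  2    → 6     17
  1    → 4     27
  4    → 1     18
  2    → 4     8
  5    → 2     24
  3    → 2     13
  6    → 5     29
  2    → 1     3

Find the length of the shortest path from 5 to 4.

Paths from 5 to 4:
5 -> 2 -> 1 -> 4: 24 + 3 + 27 = 54
5 -> 2 -> 4: 24 + 8 = 32
Shortest: 32.

32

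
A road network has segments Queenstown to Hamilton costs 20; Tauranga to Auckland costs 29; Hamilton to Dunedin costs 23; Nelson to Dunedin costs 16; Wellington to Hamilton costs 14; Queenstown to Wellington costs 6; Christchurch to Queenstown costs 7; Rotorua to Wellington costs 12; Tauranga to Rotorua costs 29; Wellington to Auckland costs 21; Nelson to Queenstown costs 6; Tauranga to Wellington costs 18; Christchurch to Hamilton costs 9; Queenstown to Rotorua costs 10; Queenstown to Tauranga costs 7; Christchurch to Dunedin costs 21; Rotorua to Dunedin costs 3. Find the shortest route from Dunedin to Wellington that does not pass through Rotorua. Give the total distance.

28

Comparing a few candidate routes:
Dunedin → Christchurch → Hamilton → Wellington: 21 + 9 + 14 = 44
Dunedin → Nelson → Queenstown → Wellington: 16 + 6 + 6 = 28
Dunedin → Hamilton → Wellington: 23 + 14 = 37
Dunedin → Christchurch → Queenstown → Wellington: 21 + 7 + 6 = 34
Dunedin → Hamilton → Christchurch → Queenstown → Wellington: 23 + 9 + 7 + 6 = 45
The minimum is 28.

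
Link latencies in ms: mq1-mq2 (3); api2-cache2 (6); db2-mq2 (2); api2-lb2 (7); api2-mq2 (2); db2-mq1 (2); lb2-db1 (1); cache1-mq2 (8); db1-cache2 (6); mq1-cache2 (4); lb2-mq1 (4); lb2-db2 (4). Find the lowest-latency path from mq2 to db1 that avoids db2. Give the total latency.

Comparing a few candidate routes:
mq2-mq1-cache2-db1: 3 + 4 + 6 = 13
mq2-api2-cache2-db1: 2 + 6 + 6 = 14
mq2-api2-cache2-mq1-lb2-db1: 2 + 6 + 4 + 4 + 1 = 17
mq2-api2-lb2-db1: 2 + 7 + 1 = 10
mq2-mq1-cache2-api2-lb2-db1: 3 + 4 + 6 + 7 + 1 = 21
mq2-mq1-lb2-db1: 3 + 4 + 1 = 8
Best route has total 8 ms.

8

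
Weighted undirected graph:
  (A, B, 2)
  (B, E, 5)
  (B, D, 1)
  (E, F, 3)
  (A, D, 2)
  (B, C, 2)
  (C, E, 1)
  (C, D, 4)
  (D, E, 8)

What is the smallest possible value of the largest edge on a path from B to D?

1

Some routes from B to D:
B - E - C - D: max(5, 1, 4) = 5
B - D: max(1) = 1
B - A - D: max(2, 2) = 2
B - C - D: max(2, 4) = 4
The minimum achievable maximum is 1.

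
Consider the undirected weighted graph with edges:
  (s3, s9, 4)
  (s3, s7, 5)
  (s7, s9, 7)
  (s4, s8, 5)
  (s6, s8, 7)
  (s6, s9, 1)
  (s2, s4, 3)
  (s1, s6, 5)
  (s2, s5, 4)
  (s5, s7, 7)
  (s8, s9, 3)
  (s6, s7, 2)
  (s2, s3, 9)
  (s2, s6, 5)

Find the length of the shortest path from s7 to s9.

Comparing a few candidate routes:
s7 - s9: 7
s7 - s3 - s9: 5 + 4 = 9
s7 - s5 - s2 - s6 - s9: 7 + 4 + 5 + 1 = 17
s7 - s6 - s9: 2 + 1 = 3
s7 - s6 - s2 - s4 - s8 - s9: 2 + 5 + 3 + 5 + 3 = 18
s7 - s6 - s8 - s9: 2 + 7 + 3 = 12
Best route has total 3.

3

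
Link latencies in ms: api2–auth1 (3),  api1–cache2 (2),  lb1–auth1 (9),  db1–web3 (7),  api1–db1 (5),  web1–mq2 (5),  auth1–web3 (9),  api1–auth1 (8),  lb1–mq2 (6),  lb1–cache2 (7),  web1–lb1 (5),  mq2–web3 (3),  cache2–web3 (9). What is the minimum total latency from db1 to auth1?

A few of the db1→auth1 routes:
db1→api1→auth1: 5 + 8 = 13
db1→web3→auth1: 7 + 9 = 16
db1→api1→cache2→lb1→auth1: 5 + 2 + 7 + 9 = 23
The minimum is 13 ms.

13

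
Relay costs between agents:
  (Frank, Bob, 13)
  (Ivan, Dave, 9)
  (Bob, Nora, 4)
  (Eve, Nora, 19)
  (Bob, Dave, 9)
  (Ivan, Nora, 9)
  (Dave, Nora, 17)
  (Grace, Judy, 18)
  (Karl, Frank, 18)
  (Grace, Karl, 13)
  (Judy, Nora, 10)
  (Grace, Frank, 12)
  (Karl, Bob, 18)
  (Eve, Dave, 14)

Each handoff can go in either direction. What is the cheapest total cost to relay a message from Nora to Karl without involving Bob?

41

Routes from Nora to Karl avoiding Bob:
Nora-Judy-Grace-Karl: 10 + 18 + 13 = 41
Nora-Judy-Grace-Frank-Karl: 10 + 18 + 12 + 18 = 58
Best route has total 41.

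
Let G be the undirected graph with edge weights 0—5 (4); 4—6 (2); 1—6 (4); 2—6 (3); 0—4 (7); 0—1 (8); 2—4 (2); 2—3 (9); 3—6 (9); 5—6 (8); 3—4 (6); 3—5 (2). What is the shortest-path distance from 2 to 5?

Checking several routes:
2 → 4 → 0 → 5: 2 + 7 + 4 = 13
2 → 4 → 6 → 5: 2 + 2 + 8 = 12
2 → 3 → 5: 9 + 2 = 11
2 → 4 → 3 → 5: 2 + 6 + 2 = 10
2 → 6 → 5: 3 + 8 = 11
2 → 6 → 4 → 3 → 5: 3 + 2 + 6 + 2 = 13
Shortest: 10.

10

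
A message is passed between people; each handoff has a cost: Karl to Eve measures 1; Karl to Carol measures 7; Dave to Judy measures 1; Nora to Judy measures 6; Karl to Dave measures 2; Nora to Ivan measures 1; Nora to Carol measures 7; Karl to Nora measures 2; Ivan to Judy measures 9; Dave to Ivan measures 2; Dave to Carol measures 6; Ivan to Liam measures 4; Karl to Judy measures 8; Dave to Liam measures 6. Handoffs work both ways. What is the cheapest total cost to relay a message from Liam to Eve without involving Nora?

9

Checking several routes:
Liam-Ivan-Dave-Carol-Karl-Eve: 4 + 2 + 6 + 7 + 1 = 20
Liam-Ivan-Dave-Judy-Karl-Eve: 4 + 2 + 1 + 8 + 1 = 16
Liam-Ivan-Dave-Karl-Eve: 4 + 2 + 2 + 1 = 9
Liam-Dave-Karl-Eve: 6 + 2 + 1 = 9
Liam-Ivan-Judy-Dave-Karl-Eve: 4 + 9 + 1 + 2 + 1 = 17
Liam-Dave-Judy-Karl-Eve: 6 + 1 + 8 + 1 = 16
Shortest: 9.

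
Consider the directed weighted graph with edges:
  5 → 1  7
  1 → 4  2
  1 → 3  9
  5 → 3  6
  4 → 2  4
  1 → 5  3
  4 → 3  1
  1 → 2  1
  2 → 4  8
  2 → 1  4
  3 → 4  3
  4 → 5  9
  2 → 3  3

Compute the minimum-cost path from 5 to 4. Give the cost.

9

Candidate routes:
5 → 1 → 2 → 3 → 4: 7 + 1 + 3 + 3 = 14
5 → 1 → 2 → 4: 7 + 1 + 8 = 16
5 → 1 → 3 → 4: 7 + 9 + 3 = 19
5 → 1 → 4: 7 + 2 = 9
5 → 3 → 4: 6 + 3 = 9
Best route has total 9.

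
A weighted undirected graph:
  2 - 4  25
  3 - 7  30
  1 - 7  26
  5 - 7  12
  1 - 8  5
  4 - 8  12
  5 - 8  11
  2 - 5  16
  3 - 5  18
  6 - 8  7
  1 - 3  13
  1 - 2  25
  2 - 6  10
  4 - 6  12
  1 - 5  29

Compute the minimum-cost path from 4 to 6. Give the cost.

Comparing a few candidate routes:
4-8-6: 12 + 7 = 19
4-8-5-2-6: 12 + 11 + 16 + 10 = 49
4-2-6: 25 + 10 = 35
4-6: 12
Best route has total 12.

12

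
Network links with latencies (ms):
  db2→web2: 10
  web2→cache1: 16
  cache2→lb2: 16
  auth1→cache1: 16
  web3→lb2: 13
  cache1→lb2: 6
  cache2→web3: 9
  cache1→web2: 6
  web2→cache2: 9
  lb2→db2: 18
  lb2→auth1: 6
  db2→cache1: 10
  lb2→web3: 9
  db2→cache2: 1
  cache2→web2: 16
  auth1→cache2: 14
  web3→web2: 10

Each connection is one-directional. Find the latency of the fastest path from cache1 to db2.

Routes from cache1 to db2:
cache1 -> lb2 -> db2: 6 + 18 = 24
cache1 -> web2 -> cache2 -> web3 -> lb2 -> db2: 6 + 9 + 9 + 13 + 18 = 55
cache1 -> web2 -> cache2 -> lb2 -> db2: 6 + 9 + 16 + 18 = 49
Shortest: 24 ms.

24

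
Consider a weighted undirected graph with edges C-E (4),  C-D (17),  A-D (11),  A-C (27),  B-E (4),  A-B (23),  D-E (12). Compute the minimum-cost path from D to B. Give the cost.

16

Checking several routes:
D→C→E→B: 17 + 4 + 4 = 25
D→E→C→A→B: 12 + 4 + 27 + 23 = 66
D→A→C→E→B: 11 + 27 + 4 + 4 = 46
D→A→B: 11 + 23 = 34
D→E→B: 12 + 4 = 16
The minimum is 16.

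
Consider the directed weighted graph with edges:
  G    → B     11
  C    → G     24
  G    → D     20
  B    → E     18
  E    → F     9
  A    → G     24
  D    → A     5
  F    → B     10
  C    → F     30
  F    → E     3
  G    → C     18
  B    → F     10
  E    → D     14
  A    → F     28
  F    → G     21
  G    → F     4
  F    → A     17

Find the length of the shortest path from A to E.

A few of the A→E routes:
A-F-E: 28 + 3 = 31
A-G-F-E: 24 + 4 + 3 = 31
A-G-B-E: 24 + 11 + 18 = 53
A-G-B-F-E: 24 + 11 + 10 + 3 = 48
A-G-F-B-E: 24 + 4 + 10 + 18 = 56
The minimum is 31.

31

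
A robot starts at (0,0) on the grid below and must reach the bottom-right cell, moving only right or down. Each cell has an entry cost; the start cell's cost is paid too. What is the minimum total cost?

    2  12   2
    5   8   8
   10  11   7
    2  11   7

37

Cheapest: [0,0] [1,0] [1,1] [1,2] [2,2] [3,2]
  2 + 5 + 8 + 8 + 7 + 7 = 37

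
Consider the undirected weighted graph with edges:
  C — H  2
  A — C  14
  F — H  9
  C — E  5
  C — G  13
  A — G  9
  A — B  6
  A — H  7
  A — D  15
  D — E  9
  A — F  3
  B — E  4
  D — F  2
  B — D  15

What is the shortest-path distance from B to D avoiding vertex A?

Routes from B to D avoiding A:
B→E→C→H→F→D: 4 + 5 + 2 + 9 + 2 = 22
B→D: 15
B→E→D: 4 + 9 = 13
The minimum is 13.

13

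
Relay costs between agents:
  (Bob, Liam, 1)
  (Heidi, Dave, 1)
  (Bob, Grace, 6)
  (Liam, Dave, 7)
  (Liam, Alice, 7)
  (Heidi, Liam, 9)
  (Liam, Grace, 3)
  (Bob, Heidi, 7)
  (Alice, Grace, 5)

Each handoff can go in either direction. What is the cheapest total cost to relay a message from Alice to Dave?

14

Checking several routes:
Alice - Liam - Bob - Heidi - Dave: 7 + 1 + 7 + 1 = 16
Alice - Liam - Dave: 7 + 7 = 14
Alice - Grace - Liam - Dave: 5 + 3 + 7 = 15
Alice - Liam - Heidi - Dave: 7 + 9 + 1 = 17
Alice - Grace - Liam - Bob - Heidi - Dave: 5 + 3 + 1 + 7 + 1 = 17
Shortest: 14.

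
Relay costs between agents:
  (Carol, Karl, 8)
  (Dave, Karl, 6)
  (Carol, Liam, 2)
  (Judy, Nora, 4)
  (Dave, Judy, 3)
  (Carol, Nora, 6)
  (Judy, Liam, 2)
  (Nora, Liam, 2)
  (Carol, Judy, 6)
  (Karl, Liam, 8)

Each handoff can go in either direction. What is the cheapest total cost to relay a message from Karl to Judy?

9

Some routes from Karl to Judy:
Karl-Carol-Liam-Judy: 8 + 2 + 2 = 12
Karl-Liam-Judy: 8 + 2 = 10
Karl-Dave-Judy: 6 + 3 = 9
Karl-Carol-Judy: 8 + 6 = 14
Karl-Liam-Carol-Judy: 8 + 2 + 6 = 16
Karl-Liam-Nora-Judy: 8 + 2 + 4 = 14
The minimum is 9.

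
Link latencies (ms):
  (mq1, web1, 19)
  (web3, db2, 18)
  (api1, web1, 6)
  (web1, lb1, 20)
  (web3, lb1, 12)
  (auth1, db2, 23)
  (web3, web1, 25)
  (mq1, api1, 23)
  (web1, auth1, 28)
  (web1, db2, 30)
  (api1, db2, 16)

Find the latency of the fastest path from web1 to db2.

22

Paths from web1 to db2:
web1 → lb1 → web3 → db2: 20 + 12 + 18 = 50
web1 → web3 → db2: 25 + 18 = 43
web1 → mq1 → api1 → db2: 19 + 23 + 16 = 58
web1 → db2: 30
web1 → auth1 → db2: 28 + 23 = 51
web1 → api1 → db2: 6 + 16 = 22
Best route has total 22 ms.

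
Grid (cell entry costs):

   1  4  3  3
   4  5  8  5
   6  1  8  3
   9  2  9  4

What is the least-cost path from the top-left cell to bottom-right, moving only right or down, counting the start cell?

Best path: [0,0]→[0,1]→[0,2]→[0,3]→[1,3]→[2,3]→[3,3]
Cost: 1 + 4 + 3 + 3 + 5 + 3 + 4 = 23

23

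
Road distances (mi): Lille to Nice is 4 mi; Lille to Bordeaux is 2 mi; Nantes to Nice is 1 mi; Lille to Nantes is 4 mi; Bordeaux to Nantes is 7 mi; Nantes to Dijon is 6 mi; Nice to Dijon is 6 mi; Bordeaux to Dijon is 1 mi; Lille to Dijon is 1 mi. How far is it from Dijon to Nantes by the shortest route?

Some routes from Dijon to Nantes:
Dijon-Bordeaux-Lille-Nantes: 1 + 2 + 4 = 7
Dijon-Nice-Nantes: 6 + 1 = 7
Dijon-Lille-Nantes: 1 + 4 = 5
Dijon-Lille-Nice-Nantes: 1 + 4 + 1 = 6
Dijon-Nantes: 6
The minimum is 5 mi.

5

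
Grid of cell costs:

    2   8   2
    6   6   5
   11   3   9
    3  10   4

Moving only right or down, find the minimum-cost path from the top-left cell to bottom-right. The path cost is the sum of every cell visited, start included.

Take [0,0] → [0,1] → [0,2] → [1,2] → [2,2] → [3,2] for a total of 2 + 8 + 2 + 5 + 9 + 4 = 30.

30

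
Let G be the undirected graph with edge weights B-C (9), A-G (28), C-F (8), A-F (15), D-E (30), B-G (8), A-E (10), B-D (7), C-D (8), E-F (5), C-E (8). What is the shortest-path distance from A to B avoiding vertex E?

Routes from A to B avoiding E:
A→G→B: 28 + 8 = 36
A→F→C→D→B: 15 + 8 + 8 + 7 = 38
A→F→C→B: 15 + 8 + 9 = 32
Best route has total 32.

32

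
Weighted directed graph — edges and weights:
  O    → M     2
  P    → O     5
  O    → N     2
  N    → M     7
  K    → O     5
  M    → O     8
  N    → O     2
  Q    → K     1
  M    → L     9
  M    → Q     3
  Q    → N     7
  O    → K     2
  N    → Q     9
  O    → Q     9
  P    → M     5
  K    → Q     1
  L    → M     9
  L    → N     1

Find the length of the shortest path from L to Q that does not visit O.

Candidate routes:
L - M - Q: 9 + 3 = 12
L - N - M - Q: 1 + 7 + 3 = 11
L - N - Q: 1 + 9 = 10
Shortest: 10.

10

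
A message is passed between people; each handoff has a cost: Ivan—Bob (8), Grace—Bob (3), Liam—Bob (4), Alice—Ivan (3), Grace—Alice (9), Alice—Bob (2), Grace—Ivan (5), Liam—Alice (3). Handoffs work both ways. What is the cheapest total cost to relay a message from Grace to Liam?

Comparing a few candidate routes:
Grace → Bob → Alice → Liam: 3 + 2 + 3 = 8
Grace → Alice → Liam: 9 + 3 = 12
Grace → Bob → Liam: 3 + 4 = 7
Grace → Ivan → Alice → Bob → Liam: 5 + 3 + 2 + 4 = 14
Grace → Ivan → Alice → Liam: 5 + 3 + 3 = 11
Shortest: 7.

7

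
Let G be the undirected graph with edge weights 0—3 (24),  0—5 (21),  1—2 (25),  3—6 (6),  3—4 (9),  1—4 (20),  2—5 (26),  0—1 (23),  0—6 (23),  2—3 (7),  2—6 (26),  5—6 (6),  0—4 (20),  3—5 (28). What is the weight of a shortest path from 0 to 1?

Some routes from 0 to 1:
0-1: 23
0-3-2-1: 24 + 7 + 25 = 56
0-6-3-4-1: 23 + 6 + 9 + 20 = 58
0-3-4-1: 24 + 9 + 20 = 53
0-4-1: 20 + 20 = 40
The minimum is 23.

23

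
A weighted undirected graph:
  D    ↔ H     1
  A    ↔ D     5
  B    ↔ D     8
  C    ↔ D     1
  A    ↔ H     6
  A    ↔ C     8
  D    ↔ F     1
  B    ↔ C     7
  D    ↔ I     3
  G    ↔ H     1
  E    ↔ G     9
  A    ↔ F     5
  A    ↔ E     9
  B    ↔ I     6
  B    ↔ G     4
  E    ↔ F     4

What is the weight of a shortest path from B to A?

Checking several routes:
B -> G -> H -> D -> F -> A: 4 + 1 + 1 + 1 + 5 = 12
B -> G -> H -> A: 4 + 1 + 6 = 11
B -> G -> H -> D -> A: 4 + 1 + 1 + 5 = 11
B -> D -> A: 8 + 5 = 13
B -> I -> D -> A: 6 + 3 + 5 = 14
B -> C -> D -> A: 7 + 1 + 5 = 13
Shortest: 11.

11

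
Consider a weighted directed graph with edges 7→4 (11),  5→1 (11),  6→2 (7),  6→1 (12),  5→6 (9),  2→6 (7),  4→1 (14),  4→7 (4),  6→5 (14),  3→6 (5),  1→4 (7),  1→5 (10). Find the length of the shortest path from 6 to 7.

23

Paths from 6 to 7:
6→5→1→4→7: 14 + 11 + 7 + 4 = 36
6→1→4→7: 12 + 7 + 4 = 23
Best route has total 23.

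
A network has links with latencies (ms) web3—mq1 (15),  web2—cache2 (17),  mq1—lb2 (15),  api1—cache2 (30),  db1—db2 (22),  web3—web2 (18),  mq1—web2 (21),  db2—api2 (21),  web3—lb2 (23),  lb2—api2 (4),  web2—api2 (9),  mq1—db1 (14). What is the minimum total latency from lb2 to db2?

Comparing a few candidate routes:
lb2→mq1→web2→api2→db2: 15 + 21 + 9 + 21 = 66
lb2→mq1→db1→db2: 15 + 14 + 22 = 51
lb2→api2→db2: 4 + 21 = 25
lb2→api2→web2→mq1→db1→db2: 4 + 9 + 21 + 14 + 22 = 70
Shortest: 25 ms.

25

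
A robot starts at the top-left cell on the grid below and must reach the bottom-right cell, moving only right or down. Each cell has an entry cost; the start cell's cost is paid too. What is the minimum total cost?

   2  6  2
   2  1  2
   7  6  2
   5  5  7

16

Path (0,0) -> (1,0) -> (1,1) -> (1,2) -> (2,2) -> (3,2): 2 + 2 + 1 + 2 + 2 + 7 = 16.
For comparison, the top-then-right route costs 21.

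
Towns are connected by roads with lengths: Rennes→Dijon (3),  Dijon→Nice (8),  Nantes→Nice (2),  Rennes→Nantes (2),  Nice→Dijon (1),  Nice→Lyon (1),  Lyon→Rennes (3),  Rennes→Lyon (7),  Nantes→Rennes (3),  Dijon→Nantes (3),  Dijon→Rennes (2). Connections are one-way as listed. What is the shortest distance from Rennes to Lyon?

Paths from Rennes to Lyon:
Rennes - Nantes - Nice - Lyon: 2 + 2 + 1 = 5
Rennes - Dijon - Nice - Lyon: 3 + 8 + 1 = 12
Rennes - Lyon: 7
Rennes - Dijon - Nantes - Nice - Lyon: 3 + 3 + 2 + 1 = 9
Best route has total 5.

5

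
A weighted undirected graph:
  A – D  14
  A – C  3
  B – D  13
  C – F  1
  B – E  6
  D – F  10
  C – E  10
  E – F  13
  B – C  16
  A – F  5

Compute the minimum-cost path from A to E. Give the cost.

Comparing a few candidate routes:
A→C→B→E: 3 + 16 + 6 = 25
A→C→F→E: 3 + 1 + 13 = 17
A→F→E: 5 + 13 = 18
A→F→C→E: 5 + 1 + 10 = 16
A→C→E: 3 + 10 = 13
Best route has total 13.

13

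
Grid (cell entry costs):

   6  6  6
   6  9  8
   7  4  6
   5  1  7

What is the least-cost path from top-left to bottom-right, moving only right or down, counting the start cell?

31

Best path: r0c0 -> r1c0 -> r2c0 -> r2c1 -> r3c1 -> r3c2
Cost: 6 + 6 + 7 + 4 + 1 + 7 = 31
For comparison, the top-then-right route costs 39.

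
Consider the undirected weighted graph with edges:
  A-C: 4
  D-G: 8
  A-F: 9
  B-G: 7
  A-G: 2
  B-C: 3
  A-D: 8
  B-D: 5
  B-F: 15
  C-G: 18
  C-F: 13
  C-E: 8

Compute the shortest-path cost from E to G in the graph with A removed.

18

Paths from E to G avoiding A:
E→C→G: 8 + 18 = 26
E→C→F→B→D→G: 8 + 13 + 15 + 5 + 8 = 49
E→C→B→D→G: 8 + 3 + 5 + 8 = 24
E→C→B→G: 8 + 3 + 7 = 18
E→C→F→B→G: 8 + 13 + 15 + 7 = 43
Shortest: 18.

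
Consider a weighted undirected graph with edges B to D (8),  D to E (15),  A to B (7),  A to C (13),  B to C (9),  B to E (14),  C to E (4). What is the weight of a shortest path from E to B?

13

Paths from E to B:
E -> C -> B: 4 + 9 = 13
E -> D -> B: 15 + 8 = 23
E -> B: 14
E -> C -> A -> B: 4 + 13 + 7 = 24
Best route has total 13.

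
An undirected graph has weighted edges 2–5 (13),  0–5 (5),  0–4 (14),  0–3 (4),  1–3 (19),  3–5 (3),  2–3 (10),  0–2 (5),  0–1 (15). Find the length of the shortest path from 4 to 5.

A few of the 4→5 routes:
4 - 0 - 5: 14 + 5 = 19
4 - 0 - 3 - 5: 14 + 4 + 3 = 21
4 - 0 - 2 - 5: 14 + 5 + 13 = 32
Shortest: 19.

19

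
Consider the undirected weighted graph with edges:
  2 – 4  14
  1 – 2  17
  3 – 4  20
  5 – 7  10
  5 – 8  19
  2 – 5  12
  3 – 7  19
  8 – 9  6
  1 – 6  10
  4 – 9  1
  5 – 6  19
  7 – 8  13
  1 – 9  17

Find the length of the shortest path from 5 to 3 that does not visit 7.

Comparing a few candidate routes:
5 - 2 - 1 - 9 - 4 - 3: 12 + 17 + 17 + 1 + 20 = 67
5 - 8 - 9 - 4 - 3: 19 + 6 + 1 + 20 = 46
5 - 2 - 4 - 3: 12 + 14 + 20 = 46
5 - 6 - 1 - 9 - 4 - 3: 19 + 10 + 17 + 1 + 20 = 67
Best route has total 46.

46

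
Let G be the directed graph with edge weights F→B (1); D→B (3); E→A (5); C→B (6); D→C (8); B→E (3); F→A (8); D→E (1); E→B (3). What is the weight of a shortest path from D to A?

6

Paths from D to A:
D-C-B-E-A: 8 + 6 + 3 + 5 = 22
D-E-A: 1 + 5 = 6
D-B-E-A: 3 + 3 + 5 = 11
Shortest: 6.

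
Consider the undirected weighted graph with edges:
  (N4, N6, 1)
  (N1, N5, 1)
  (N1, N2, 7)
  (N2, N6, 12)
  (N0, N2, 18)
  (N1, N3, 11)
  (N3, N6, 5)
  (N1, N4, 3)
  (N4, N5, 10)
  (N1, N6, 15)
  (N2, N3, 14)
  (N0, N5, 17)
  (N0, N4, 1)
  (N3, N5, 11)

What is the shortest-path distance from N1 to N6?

A few of the N1→N6 routes:
N1 - N6: 15
N1 - N5 - N4 - N6: 1 + 10 + 1 = 12
N1 - N4 - N6: 3 + 1 = 4
Best route has total 4.

4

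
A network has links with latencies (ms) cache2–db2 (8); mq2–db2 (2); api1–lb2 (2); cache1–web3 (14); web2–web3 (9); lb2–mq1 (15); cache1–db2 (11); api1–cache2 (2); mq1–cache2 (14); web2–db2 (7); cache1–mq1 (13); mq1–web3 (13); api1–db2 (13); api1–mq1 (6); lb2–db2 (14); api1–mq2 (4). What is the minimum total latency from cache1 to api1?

17

A few of the cache1→api1 routes:
cache1 -> db2 -> api1: 11 + 13 = 24
cache1 -> db2 -> cache2 -> api1: 11 + 8 + 2 = 21
cache1 -> db2 -> mq2 -> api1: 11 + 2 + 4 = 17
cache1 -> mq1 -> api1: 13 + 6 = 19
Best route has total 17 ms.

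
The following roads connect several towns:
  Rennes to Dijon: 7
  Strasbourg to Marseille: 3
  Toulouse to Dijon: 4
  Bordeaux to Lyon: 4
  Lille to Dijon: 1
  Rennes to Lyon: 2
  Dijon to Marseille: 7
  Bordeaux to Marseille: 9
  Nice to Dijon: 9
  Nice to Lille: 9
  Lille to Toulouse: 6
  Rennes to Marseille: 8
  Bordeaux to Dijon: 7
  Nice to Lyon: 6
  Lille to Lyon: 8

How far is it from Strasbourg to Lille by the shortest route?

Checking several routes:
Strasbourg→Marseille→Dijon→Lille: 3 + 7 + 1 = 11
Strasbourg→Marseille→Bordeaux→Lyon→Lille: 3 + 9 + 4 + 8 = 24
Strasbourg→Marseille→Dijon→Toulouse→Lille: 3 + 7 + 4 + 6 = 20
Strasbourg→Marseille→Rennes→Dijon→Lille: 3 + 8 + 7 + 1 = 19
Strasbourg→Marseille→Bordeaux→Dijon→Lille: 3 + 9 + 7 + 1 = 20
Strasbourg→Marseille→Rennes→Lyon→Lille: 3 + 8 + 2 + 8 = 21
Shortest: 11.

11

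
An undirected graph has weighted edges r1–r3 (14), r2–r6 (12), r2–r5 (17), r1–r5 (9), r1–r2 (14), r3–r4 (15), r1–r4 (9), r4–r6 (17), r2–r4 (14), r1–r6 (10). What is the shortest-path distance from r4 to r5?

18

Comparing a few candidate routes:
r4-r3-r1-r5: 15 + 14 + 9 = 38
r4-r2-r1-r5: 14 + 14 + 9 = 37
r4-r1-r5: 9 + 9 = 18
r4-r1-r2-r5: 9 + 14 + 17 = 40
r4-r6-r1-r5: 17 + 10 + 9 = 36
r4-r2-r5: 14 + 17 = 31
Shortest: 18.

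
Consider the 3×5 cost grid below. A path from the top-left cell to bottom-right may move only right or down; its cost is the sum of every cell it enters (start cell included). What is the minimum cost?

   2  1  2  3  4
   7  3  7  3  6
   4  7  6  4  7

Best path: (0,0)→(0,1)→(0,2)→(0,3)→(1,3)→(2,3)→(2,4)
Cost: 2 + 1 + 2 + 3 + 3 + 4 + 7 = 22
(Top row then right column would cost 25.)

22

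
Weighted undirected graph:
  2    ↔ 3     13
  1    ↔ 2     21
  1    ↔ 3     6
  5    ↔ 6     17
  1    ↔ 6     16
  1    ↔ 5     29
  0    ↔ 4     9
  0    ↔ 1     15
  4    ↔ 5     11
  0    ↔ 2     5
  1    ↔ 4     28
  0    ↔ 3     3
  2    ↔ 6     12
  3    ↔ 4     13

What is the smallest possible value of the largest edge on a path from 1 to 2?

6

Checking several routes:
1→3→0→2: max(6, 3, 5) = 6
1→3→2: max(6, 13) = 13
1→3→4→0→2: max(6, 13, 9, 5) = 13
The minimum achievable maximum is 6.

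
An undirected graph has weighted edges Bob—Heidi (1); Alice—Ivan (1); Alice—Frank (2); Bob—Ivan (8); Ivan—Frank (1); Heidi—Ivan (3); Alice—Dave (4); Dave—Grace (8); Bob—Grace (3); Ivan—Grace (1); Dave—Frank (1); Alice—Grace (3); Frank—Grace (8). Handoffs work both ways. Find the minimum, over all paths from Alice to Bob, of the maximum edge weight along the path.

3

A few of the Alice→Bob routes:
Alice→Ivan→Grace→Bob: max(1, 1, 3) = 3
Alice→Ivan→Heidi→Bob: max(1, 3, 1) = 3
Alice→Grace→Ivan→Heidi→Bob: max(3, 1, 3, 1) = 3
Alice→Grace→Bob: max(3, 3) = 3
Smallest bottleneck: 3.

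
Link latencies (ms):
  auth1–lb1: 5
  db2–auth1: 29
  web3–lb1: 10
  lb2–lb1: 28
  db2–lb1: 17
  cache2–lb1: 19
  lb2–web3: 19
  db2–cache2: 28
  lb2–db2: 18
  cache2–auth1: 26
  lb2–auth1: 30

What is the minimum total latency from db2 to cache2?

Comparing a few candidate routes:
db2→auth1→cache2: 29 + 26 = 55
db2→lb1→auth1→cache2: 17 + 5 + 26 = 48
db2→auth1→lb1→cache2: 29 + 5 + 19 = 53
db2→lb1→cache2: 17 + 19 = 36
db2→cache2: 28
Shortest: 28 ms.

28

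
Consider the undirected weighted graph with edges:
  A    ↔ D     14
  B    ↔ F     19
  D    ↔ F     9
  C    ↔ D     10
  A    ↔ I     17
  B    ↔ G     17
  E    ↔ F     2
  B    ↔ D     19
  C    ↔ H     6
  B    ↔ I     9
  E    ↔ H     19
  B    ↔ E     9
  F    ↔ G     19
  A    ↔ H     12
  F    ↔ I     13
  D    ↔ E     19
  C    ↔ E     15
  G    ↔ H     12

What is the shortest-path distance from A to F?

23

Checking several routes:
A→H→E→F: 12 + 19 + 2 = 33
A→D→F: 14 + 9 = 23
A→I→F: 17 + 13 = 30
Best route has total 23.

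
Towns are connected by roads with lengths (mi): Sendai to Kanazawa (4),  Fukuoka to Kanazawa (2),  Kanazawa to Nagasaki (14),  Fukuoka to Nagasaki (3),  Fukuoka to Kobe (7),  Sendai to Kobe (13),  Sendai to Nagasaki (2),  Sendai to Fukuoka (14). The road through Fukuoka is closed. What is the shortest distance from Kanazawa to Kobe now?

17

Routes from Kanazawa to Kobe avoiding Fukuoka:
Kanazawa→Nagasaki→Sendai→Kobe: 14 + 2 + 13 = 29
Kanazawa→Sendai→Kobe: 4 + 13 = 17
Shortest: 17 mi.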